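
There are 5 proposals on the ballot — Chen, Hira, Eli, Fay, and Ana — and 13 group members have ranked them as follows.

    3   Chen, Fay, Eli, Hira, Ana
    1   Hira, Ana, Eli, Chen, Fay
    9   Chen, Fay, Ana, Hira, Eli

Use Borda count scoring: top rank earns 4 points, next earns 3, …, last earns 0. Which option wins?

Chen

Borda scores:
  Chen: 3·4 + 1 + 9·4 = 49
  Hira: 3·1 + 4 + 9·1 = 16
  Eli: 3·2 + 2 + 9·0 = 8
  Fay: 3·3 + 0 + 9·3 = 36
  Ana: 3·0 + 3 + 9·2 = 21
Chen has the highest total.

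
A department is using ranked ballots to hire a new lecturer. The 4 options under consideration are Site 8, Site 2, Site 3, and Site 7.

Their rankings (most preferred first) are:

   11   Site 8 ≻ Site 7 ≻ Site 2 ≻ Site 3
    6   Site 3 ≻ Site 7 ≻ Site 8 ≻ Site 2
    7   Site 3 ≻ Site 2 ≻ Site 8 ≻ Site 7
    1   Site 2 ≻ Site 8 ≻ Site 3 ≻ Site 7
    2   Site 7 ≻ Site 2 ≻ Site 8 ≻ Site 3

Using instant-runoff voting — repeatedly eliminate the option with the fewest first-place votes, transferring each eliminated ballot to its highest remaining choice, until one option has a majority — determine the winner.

Site 8

Round 1: Site 3 13, Site 8 11, Site 7 2, Site 2 1. Site 2 has the fewest and is eliminated.
Round 2: Site 3 13, Site 8 12, Site 7 2. Site 7 has the fewest and is eliminated.
Round 3: Site 8 14, Site 3 13. Site 8 has a majority.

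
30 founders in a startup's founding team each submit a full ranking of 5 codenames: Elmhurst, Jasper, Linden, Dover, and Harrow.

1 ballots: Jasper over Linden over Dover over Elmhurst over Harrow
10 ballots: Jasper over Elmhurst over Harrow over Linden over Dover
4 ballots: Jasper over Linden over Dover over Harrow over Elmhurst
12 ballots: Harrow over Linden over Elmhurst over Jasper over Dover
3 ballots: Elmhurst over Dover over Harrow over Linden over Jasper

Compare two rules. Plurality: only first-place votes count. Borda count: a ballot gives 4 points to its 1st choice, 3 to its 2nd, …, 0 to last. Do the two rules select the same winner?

Plurality first-place counts: Elmhurst 3, Jasper 15, Linden 0, Dover 0, Harrow 12 → Jasper.
Borda totals: Elmhurst 67, Jasper 72, Linden 64, Dover 19, Harrow 78 → Harrow.
The two rules disagree: plurality picks Jasper, Borda picks Harrow.

No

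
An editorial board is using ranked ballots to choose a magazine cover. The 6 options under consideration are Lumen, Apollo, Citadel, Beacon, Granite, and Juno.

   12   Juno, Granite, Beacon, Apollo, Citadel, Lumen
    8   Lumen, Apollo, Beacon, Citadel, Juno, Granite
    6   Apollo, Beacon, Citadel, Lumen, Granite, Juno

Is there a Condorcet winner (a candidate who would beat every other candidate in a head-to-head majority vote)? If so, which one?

Apollo

Head-to-head results (26 voters total):
Lumen vs Apollo: Apollo wins 18–8.
Lumen vs Citadel: Citadel wins 18–8.
Lumen vs Beacon: Beacon wins 18–8.
Lumen vs Granite: Lumen wins 14–12.
Lumen vs Juno: Lumen wins 14–12.
Apollo vs Citadel: Apollo wins 26–0.
Apollo vs Beacon: Apollo wins 14–12.
Apollo vs Granite: Apollo wins 14–12.
Apollo vs Juno: Apollo wins 14–12.
Citadel vs Beacon: Beacon wins 26–0.
Citadel vs Granite: Citadel wins 14–12.
Citadel vs Juno: Citadel wins 14–12.
Beacon vs Granite: Beacon wins 14–12.
Beacon vs Juno: Beacon wins 14–12.
Granite vs Juno: Juno wins 20–6.
Apollo beats each rival — Lumen (18–8), Citadel (26–0), Beacon (14–12), Granite (14–12), Juno (14–12) — so Apollo is the Condorcet winner.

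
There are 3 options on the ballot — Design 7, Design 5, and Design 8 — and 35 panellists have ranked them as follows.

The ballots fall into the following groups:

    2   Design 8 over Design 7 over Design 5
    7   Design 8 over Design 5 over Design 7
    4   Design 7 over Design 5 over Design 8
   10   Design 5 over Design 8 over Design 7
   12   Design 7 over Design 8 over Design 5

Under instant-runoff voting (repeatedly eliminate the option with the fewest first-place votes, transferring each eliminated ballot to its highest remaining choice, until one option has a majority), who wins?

Round 1: Design 7 16, Design 5 10, Design 8 9. Design 8 has the fewest and is eliminated.
Round 2: Design 7 18, Design 5 17. Design 7 has a majority.

Design 7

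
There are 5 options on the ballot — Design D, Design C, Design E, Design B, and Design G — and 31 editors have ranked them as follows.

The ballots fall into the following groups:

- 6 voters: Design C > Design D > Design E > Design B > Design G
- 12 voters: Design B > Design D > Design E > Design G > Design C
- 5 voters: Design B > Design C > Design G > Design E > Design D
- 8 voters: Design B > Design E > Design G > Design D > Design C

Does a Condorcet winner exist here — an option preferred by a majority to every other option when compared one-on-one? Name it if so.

Head-to-head results (31 voters total):
Design D vs Design C: Design D wins 20–11.
Design D vs Design E: Design D wins 18–13.
Design D vs Design B: Design B wins 25–6.
Design D vs Design G: Design D wins 18–13.
Design C vs Design E: Design E wins 20–11.
Design C vs Design B: Design B wins 25–6.
Design C vs Design G: Design G wins 20–11.
Design E vs Design B: Design B wins 25–6.
Design E vs Design G: Design E wins 26–5.
Design B vs Design G: Design B wins 31–0.
Design B beats each rival — Design D (25–6), Design C (25–6), Design E (25–6), Design G (31–0) — so Design B is the Condorcet winner.

Design B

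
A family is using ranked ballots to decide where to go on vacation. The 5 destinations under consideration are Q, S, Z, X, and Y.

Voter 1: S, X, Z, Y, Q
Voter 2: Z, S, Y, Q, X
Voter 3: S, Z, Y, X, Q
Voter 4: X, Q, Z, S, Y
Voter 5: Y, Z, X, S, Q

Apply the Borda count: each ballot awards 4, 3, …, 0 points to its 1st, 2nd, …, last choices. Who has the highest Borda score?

Z

Borda scores:
  Q: 0 + 1 + 0 + 3 + 0 = 4
  S: 4 + 3 + 4 + 1 + 1 = 13
  Z: 2 + 4 + 3 + 2 + 3 = 14
  X: 3 + 0 + 1 + 4 + 2 = 10
  Y: 1 + 2 + 2 + 0 + 4 = 9
Z has the highest total.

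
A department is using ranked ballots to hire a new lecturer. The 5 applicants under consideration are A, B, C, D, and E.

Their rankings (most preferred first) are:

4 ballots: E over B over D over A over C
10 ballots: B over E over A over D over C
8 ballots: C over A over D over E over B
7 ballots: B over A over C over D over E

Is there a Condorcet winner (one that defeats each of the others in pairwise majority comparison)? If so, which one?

B

Head-to-head results (29 voters total):
A vs B: B wins 21–8.
A vs C: A wins 21–8.
A vs D: A wins 25–4.
A vs E: A wins 15–14.
B vs C: B wins 21–8.
B vs D: B wins 21–8.
B vs E: B wins 17–12.
C vs D: C wins 15–14.
C vs E: C wins 15–14.
D vs E: D wins 15–14.
B beats each rival — A (21–8), C (21–8), D (21–8), E (17–12) — so B is the Condorcet winner.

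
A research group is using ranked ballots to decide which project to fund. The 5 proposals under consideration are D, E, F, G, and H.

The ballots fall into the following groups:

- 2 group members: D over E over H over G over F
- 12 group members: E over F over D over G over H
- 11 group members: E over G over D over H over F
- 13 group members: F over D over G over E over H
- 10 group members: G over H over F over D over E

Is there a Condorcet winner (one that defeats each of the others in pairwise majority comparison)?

No

Head-to-head results (48 voters total):
D vs E: D wins 25–23.
D vs F: F wins 35–13.
D vs G: D wins 27–21.
D vs H: D wins 38–10.
E vs F: E wins 25–23.
E vs G: E wins 25–23.
E vs H: E wins 38–10.
F vs G: F wins 25–23.
F vs H: F wins 25–23.
G vs H: G wins 46–2.
No candidate beats all others: D beats E beats F beats D, a majority cycle.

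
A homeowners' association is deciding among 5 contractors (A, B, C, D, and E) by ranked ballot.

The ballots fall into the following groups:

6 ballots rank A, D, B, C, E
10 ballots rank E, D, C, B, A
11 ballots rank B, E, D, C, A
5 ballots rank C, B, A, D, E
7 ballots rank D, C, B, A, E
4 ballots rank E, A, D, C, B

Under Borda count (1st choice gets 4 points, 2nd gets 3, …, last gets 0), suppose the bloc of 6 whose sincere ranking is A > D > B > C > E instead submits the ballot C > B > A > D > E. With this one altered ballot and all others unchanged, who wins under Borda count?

B

Borda totals with the altered ballot: A 41, B 101, C 100, D 99, E 89.
The switch changes the winner from D to B.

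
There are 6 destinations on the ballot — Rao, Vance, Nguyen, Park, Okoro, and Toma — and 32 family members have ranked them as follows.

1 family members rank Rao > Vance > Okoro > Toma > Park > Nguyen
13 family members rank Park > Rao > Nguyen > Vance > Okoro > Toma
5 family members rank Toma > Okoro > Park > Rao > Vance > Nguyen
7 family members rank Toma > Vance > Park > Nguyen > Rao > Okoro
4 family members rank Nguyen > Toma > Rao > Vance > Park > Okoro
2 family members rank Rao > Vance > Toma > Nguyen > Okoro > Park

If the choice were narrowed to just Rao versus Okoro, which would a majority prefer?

Ballots ranking Rao above Okoro: 1+13+7+4+2 = 27.
Ballots ranking Okoro above Rao: 5.
Rao wins the head-to-head, 27–5.

Rao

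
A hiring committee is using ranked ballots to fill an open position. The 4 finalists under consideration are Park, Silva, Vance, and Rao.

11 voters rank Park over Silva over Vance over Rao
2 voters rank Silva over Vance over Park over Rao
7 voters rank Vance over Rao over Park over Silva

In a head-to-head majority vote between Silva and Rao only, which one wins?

Silva

Ballots ranking Silva above Rao: 11+2 = 13.
Ballots ranking Rao above Silva: 7.
Silva wins the head-to-head, 13–7.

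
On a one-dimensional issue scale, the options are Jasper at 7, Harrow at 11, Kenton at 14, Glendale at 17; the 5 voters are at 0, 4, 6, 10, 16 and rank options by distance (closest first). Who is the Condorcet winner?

Jasper

With single-peaked preferences on a line, the Condorcet winner is the candidate closest to the median voter.
The median voter (position 6) is closest to Jasper at 7.
Check: Jasper vs Harrow — voters closer to Jasper: 3 of 5.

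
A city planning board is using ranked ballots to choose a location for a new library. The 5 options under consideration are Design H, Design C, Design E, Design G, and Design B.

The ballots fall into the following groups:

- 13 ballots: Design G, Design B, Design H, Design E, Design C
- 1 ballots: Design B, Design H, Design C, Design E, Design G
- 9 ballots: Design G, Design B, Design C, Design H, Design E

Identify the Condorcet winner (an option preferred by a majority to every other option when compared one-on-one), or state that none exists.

Head-to-head results (23 voters total):
Design H vs Design C: Design H wins 14–9.
Design H vs Design E: Design H wins 23–0.
Design H vs Design G: Design G wins 22–1.
Design H vs Design B: Design B wins 23–0.
Design C vs Design E: Design E wins 13–10.
Design C vs Design G: Design G wins 22–1.
Design C vs Design B: Design B wins 23–0.
Design E vs Design G: Design G wins 22–1.
Design E vs Design B: Design B wins 23–0.
Design G vs Design B: Design G wins 22–1.
Design G beats each rival — Design H (22–1), Design C (22–1), Design E (22–1), Design B (22–1) — so Design G is the Condorcet winner.

Design G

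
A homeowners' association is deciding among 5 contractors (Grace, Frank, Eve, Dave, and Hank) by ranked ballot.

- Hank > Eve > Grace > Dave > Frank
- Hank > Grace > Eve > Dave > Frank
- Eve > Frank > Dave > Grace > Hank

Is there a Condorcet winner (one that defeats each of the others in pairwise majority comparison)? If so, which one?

Head-to-head results (3 voters total):
Grace vs Frank: Grace wins 2–1.
Grace vs Eve: Eve wins 2–1.
Grace vs Dave: Grace wins 2–1.
Grace vs Hank: Hank wins 2–1.
Frank vs Eve: Eve wins 3–0.
Frank vs Dave: Dave wins 2–1.
Frank vs Hank: Hank wins 2–1.
Eve vs Dave: Eve wins 3–0.
Eve vs Hank: Hank wins 2–1.
Dave vs Hank: Hank wins 2–1.
Hank beats each rival — Grace (2–1), Frank (2–1), Eve (2–1), Dave (2–1) — so Hank is the Condorcet winner.

Hank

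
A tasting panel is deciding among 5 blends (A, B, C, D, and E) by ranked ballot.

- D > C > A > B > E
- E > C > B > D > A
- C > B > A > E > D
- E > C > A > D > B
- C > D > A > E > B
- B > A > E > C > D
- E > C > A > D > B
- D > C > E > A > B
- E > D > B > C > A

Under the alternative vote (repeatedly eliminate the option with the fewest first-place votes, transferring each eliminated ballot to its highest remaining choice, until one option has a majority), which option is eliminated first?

Round 1: E 4, C 2, D 2, B 1, A 0. A has the fewest and is eliminated.
Round 2: E 4, C 2, D 2, B 1. B has the fewest and is eliminated.
Round 3: E 5, C 2, D 2. E has a majority.

A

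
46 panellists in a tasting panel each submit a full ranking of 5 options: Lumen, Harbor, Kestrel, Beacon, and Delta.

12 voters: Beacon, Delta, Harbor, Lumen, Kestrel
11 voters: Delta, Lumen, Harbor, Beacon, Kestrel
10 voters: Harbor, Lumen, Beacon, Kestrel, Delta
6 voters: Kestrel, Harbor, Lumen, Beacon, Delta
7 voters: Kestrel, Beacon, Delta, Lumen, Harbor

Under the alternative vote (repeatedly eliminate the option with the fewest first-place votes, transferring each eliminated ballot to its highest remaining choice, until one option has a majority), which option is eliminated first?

Round 1: Kestrel 13, Beacon 12, Delta 11, Harbor 10, Lumen 0. Lumen has the fewest and is eliminated.
Round 2: Kestrel 13, Beacon 12, Delta 11, Harbor 10. Harbor has the fewest and is eliminated.
Round 3: Beacon 22, Kestrel 13, Delta 11. Delta has the fewest and is eliminated.
Round 4: Beacon 33, Kestrel 13. Beacon has a majority.

Lumen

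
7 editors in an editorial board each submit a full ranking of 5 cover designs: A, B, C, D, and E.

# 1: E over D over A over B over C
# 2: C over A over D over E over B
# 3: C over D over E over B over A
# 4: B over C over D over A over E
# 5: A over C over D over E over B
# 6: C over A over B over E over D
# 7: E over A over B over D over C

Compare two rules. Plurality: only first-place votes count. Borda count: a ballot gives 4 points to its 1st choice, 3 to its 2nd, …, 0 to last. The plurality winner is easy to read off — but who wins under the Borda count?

Plurality first-place counts: A 1, B 1, C 3, D 0, E 2 → C.
Borda totals: A 16, B 10, C 18, D 13, E 13 → C.

C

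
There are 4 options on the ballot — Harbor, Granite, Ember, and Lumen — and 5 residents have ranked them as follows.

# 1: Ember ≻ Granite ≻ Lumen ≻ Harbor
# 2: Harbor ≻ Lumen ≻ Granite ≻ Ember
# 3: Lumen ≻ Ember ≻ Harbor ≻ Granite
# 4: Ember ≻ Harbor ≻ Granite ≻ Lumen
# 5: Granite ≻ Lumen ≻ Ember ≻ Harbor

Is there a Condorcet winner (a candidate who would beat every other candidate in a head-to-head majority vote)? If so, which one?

Head-to-head results (5 voters total):
Harbor vs Granite: Harbor wins 3–2.
Harbor vs Ember: Ember wins 4–1.
Harbor vs Lumen: Lumen wins 3–2.
Granite vs Ember: Ember wins 3–2.
Granite vs Lumen: Granite wins 3–2.
Ember vs Lumen: Lumen wins 3–2.
No candidate beats all others: Harbor beats Granite beats Lumen beats Harbor, a majority cycle.

No Condorcet winner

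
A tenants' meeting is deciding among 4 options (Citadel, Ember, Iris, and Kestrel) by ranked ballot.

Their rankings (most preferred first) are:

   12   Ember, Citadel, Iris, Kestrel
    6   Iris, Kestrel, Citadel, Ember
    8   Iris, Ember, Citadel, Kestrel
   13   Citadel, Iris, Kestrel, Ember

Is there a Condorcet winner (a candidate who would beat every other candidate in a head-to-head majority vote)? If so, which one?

No Condorcet winner

Head-to-head results (39 voters total):
Citadel vs Ember: Ember wins 20–19.
Citadel vs Iris: Citadel wins 25–14.
Citadel vs Kestrel: Citadel wins 33–6.
Ember vs Iris: Iris wins 27–12.
Ember vs Kestrel: Ember wins 20–19.
Iris vs Kestrel: Iris wins 39–0.
No candidate beats all others: Citadel beats Iris beats Ember beats Citadel, a majority cycle.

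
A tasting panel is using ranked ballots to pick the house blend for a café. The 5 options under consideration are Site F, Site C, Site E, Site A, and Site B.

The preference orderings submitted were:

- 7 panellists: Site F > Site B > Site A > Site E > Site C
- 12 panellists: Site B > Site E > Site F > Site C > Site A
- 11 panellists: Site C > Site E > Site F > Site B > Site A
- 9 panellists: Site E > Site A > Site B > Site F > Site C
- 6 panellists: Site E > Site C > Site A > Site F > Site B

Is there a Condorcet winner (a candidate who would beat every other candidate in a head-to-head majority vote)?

Head-to-head results (45 voters total):
Site F vs Site C: Site F wins 28–17.
Site F vs Site E: Site E wins 38–7.
Site F vs Site A: Site F wins 30–15.
Site F vs Site B: Site F wins 24–21.
Site C vs Site E: Site E wins 34–11.
Site C vs Site A: Site C wins 29–16.
Site C vs Site B: Site B wins 28–17.
Site E vs Site A: Site E wins 38–7.
Site E vs Site B: Site E wins 26–19.
Site A vs Site B: Site B wins 30–15.
Site E beats each rival — Site F (38–7), Site C (34–11), Site A (38–7), Site B (26–19) — so Site E is the Condorcet winner.

Yes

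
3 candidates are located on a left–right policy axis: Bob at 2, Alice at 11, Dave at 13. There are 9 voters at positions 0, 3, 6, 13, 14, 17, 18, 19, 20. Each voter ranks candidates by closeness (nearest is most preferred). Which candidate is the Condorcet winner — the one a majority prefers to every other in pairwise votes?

Dave

With single-peaked preferences on a line, the Condorcet winner is the candidate closest to the median voter.
The median voter (position 14) is closest to Dave at 13.
Check: Dave vs Alice — voters closer to Dave: 6 of 9.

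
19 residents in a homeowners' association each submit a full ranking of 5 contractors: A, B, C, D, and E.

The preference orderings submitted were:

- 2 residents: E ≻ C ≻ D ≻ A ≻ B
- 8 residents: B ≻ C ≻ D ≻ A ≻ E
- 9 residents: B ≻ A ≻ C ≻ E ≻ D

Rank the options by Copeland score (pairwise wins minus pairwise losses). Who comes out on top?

Pairwise results:
  A vs B: B wins 17–2.
  A vs C: C wins 10–9.
  A vs D: D wins 10–9.
  A vs E: A wins 17–2.
  B vs C: B wins 17–2.
  B vs D: B wins 17–2.
  B vs E: B wins 17–2.
  C vs D: C wins 19–0.
  C vs E: C wins 17–2.
  D vs E: E wins 11–8.
Copeland scores (wins − losses):
  A: 1 − 3 = -2
  B: 4 − 0 = 4
  C: 3 − 1 = 2
  D: 1 − 3 = -2
  E: 1 − 3 = -2
B has the best Copeland score.

B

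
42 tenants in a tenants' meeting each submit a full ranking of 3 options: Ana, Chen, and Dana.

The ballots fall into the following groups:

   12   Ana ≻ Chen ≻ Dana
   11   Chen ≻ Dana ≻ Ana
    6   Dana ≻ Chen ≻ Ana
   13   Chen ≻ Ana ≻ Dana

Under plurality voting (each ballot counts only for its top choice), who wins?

First-place vote totals:
  Ana: 12
  Chen: 24
  Dana: 6
Chen has the most first-place votes.

Chen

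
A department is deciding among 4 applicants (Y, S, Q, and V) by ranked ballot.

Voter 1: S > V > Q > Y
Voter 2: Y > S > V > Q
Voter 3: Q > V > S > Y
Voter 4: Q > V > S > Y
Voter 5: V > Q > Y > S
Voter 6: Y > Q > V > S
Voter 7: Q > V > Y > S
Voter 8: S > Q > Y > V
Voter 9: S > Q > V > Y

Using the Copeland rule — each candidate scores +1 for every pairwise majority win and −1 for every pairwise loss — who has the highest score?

Q

Pairwise results:
  Y vs S: S wins 5–4.
  Y vs Q: Q wins 7–2.
  Y vs V: V wins 6–3.
  S vs Q: Q wins 5–4.
  S vs V: V wins 5–4.
  Q vs V: Q wins 6–3.
Copeland scores (wins − losses):
  Y: 0 − 3 = -3
  S: 1 − 2 = -1
  Q: 3 − 0 = 3
  V: 2 − 1 = 1
Q has the best Copeland score.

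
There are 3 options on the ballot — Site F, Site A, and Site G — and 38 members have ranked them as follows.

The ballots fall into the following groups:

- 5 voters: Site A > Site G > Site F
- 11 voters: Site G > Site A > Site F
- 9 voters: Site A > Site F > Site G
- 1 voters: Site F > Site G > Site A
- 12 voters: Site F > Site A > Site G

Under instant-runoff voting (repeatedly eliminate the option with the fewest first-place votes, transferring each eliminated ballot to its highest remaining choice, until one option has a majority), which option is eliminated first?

Site G

Round 1: Site A 14, Site F 13, Site G 11. Site G has the fewest and is eliminated.
Round 2: Site A 25, Site F 13. Site A has a majority.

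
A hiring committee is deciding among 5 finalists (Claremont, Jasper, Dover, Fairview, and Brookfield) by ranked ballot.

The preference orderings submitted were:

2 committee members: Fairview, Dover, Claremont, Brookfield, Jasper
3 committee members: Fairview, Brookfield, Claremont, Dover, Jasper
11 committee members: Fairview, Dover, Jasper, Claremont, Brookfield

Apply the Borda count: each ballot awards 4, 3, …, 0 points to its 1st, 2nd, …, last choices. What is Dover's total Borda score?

Borda scores:
  Claremont: 2·2 + 3·2 + 11·1 = 21
  Jasper: 2·0 + 3·0 + 11·2 = 22
  Dover: 2·3 + 3·1 + 11·3 = 42
  Fairview: 2·4 + 3·4 + 11·4 = 64
  Brookfield: 2·1 + 3·3 + 11·0 = 11

42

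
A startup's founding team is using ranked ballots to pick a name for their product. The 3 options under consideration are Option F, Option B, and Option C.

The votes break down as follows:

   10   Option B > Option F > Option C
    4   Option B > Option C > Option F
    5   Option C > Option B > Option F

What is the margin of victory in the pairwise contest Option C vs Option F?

1

Ballots ranking Option C above Option F: 4+5 = 9.
Ballots ranking Option F above Option C: 10.
Option F wins 10–9, a margin of 1.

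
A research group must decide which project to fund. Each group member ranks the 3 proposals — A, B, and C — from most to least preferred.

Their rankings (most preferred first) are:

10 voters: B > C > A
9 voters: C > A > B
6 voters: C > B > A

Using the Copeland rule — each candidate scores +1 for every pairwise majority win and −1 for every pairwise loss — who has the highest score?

Pairwise results:
  A vs B: B wins 16–9.
  A vs C: C wins 25–0.
  B vs C: C wins 15–10.
Copeland scores (wins − losses):
  A: 0 − 2 = -2
  B: 1 − 1 = 0
  C: 2 − 0 = 2
C has the best Copeland score.

C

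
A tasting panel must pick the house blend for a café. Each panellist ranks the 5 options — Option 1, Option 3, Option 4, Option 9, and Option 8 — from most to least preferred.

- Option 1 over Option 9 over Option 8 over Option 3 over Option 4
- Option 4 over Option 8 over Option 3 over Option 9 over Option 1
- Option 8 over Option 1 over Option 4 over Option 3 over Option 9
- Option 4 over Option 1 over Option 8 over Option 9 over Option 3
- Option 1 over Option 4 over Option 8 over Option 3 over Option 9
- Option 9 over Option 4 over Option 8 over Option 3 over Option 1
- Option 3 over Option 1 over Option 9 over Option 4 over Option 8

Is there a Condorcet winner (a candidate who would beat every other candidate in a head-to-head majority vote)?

Head-to-head results (7 voters total):
Option 1 vs Option 3: Option 1 wins 4–3.
Option 1 vs Option 4: Option 1 wins 4–3.
Option 1 vs Option 9: Option 1 wins 5–2.
Option 1 vs Option 8: Option 1 wins 4–3.
Option 3 vs Option 4: Option 4 wins 5–2.
Option 3 vs Option 9: Option 3 wins 4–3.
Option 3 vs Option 8: Option 8 wins 6–1.
Option 4 vs Option 9: Option 4 wins 4–3.
Option 4 vs Option 8: Option 4 wins 5–2.
Option 9 vs Option 8: Option 8 wins 4–3.
Option 1 beats each rival — Option 3 (4–3), Option 4 (4–3), Option 9 (5–2), Option 8 (4–3) — so Option 1 is the Condorcet winner.

Yes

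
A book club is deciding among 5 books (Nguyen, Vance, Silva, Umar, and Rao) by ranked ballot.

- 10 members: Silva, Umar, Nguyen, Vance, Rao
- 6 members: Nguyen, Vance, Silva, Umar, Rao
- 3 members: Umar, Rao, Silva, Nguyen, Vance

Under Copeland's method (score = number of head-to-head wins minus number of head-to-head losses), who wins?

Silva

Pairwise results:
  Nguyen vs Vance: Nguyen wins 19–0.
  Nguyen vs Silva: Silva wins 13–6.
  Nguyen vs Umar: Umar wins 13–6.
  Nguyen vs Rao: Nguyen wins 16–3.
  Vance vs Silva: Silva wins 13–6.
  Vance vs Umar: Umar wins 13–6.
  Vance vs Rao: Vance wins 16–3.
  Silva vs Umar: Silva wins 16–3.
  Silva vs Rao: Silva wins 16–3.
  Umar vs Rao: Umar wins 19–0.
Copeland scores (wins − losses):
  Nguyen: 2 − 2 = 0
  Vance: 1 − 3 = -2
  Silva: 4 − 0 = 4
  Umar: 3 − 1 = 2
  Rao: 0 − 4 = -4
Silva has the best Copeland score.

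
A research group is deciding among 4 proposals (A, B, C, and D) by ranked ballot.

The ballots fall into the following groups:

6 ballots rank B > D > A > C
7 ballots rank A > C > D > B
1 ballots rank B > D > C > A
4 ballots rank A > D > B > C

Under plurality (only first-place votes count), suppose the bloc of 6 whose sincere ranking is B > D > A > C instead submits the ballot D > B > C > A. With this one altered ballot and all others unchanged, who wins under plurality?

First-place totals with the altered ballot: A 11, B 1, C 0, D 6.
The winner is unchanged: still A.

A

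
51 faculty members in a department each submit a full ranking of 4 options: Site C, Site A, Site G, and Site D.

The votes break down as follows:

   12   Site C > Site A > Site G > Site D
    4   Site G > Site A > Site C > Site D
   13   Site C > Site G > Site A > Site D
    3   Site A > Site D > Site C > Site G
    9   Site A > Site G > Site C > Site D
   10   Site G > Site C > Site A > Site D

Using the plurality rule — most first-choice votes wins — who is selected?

First-place vote totals:
  Site C: 25
  Site A: 12
  Site G: 14
  Site D: 0
Site C has the most first-place votes.

Site C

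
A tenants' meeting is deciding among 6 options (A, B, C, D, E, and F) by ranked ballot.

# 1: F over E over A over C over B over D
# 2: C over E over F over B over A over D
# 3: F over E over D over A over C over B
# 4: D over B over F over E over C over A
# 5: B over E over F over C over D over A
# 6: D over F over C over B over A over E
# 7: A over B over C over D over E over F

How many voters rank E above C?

Ballots ranking E above C: 4.
Ballots ranking C above E: 3.
So 4 of 7 voters prefer E to C.

4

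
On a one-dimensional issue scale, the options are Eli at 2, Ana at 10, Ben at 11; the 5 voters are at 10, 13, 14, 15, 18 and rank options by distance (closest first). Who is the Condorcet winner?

Ben

With single-peaked preferences on a line, the Condorcet winner is the candidate closest to the median voter.
The median voter (position 14) is closest to Ben at 11.
Check: Ben vs Eli — voters closer to Ben: 5 of 5.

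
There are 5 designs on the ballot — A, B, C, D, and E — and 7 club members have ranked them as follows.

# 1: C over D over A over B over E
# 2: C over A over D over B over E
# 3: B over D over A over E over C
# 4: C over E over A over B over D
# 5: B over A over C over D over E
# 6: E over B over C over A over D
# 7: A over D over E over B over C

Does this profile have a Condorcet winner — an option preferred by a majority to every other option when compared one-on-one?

Head-to-head results (7 voters total):
A vs B: A wins 4–3.
A vs C: C wins 4–3.
A vs D: A wins 5–2.
A vs E: A wins 5–2.
B vs C: B wins 4–3.
B vs D: B wins 4–3.
B vs E: B wins 4–3.
C vs D: C wins 5–2.
C vs E: C wins 4–3.
D vs E: D wins 5–2.
No candidate beats all others: A beats B beats C beats A, a majority cycle.

No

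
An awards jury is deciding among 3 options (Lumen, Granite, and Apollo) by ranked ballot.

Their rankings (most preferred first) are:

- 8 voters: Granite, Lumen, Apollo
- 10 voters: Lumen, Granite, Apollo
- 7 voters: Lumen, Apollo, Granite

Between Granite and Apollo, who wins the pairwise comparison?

Granite

Ballots ranking Granite above Apollo: 8+10 = 18.
Ballots ranking Apollo above Granite: 7.
Granite wins the head-to-head, 18–7.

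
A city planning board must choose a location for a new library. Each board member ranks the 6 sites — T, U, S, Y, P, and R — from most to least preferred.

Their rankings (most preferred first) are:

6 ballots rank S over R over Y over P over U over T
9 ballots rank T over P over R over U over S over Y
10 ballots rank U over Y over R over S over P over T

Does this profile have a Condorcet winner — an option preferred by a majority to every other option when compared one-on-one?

Yes

Head-to-head results (25 voters total):
T vs U: U wins 16–9.
T vs S: S wins 16–9.
T vs Y: Y wins 16–9.
T vs P: P wins 16–9.
T vs R: R wins 16–9.
U vs S: U wins 19–6.
U vs Y: U wins 19–6.
U vs P: P wins 15–10.
U vs R: R wins 15–10.
S vs Y: S wins 15–10.
S vs P: S wins 16–9.
S vs R: R wins 19–6.
Y vs P: Y wins 16–9.
Y vs R: R wins 15–10.
P vs R: R wins 16–9.
R beats each rival — T (16–9), U (15–10), S (19–6), Y (15–10), P (16–9) — so R is the Condorcet winner.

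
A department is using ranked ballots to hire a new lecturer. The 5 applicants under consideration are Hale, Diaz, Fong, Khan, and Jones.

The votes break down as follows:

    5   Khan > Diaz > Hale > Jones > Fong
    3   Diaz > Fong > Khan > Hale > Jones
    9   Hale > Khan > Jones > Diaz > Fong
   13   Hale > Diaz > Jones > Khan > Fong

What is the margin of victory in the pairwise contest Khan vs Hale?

14

Ballots ranking Khan above Hale: 5+3 = 8.
Ballots ranking Hale above Khan: 9+13 = 22.
Hale wins 22–8, a margin of 14.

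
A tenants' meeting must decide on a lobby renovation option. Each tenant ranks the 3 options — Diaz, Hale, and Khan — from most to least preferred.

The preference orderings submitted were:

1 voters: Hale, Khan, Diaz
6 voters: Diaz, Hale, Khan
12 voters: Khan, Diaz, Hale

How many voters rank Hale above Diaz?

Ballots ranking Hale above Diaz: 1.
Ballots ranking Diaz above Hale: 6+12 = 18.
So 1 of 19 voters prefer Hale to Diaz.

1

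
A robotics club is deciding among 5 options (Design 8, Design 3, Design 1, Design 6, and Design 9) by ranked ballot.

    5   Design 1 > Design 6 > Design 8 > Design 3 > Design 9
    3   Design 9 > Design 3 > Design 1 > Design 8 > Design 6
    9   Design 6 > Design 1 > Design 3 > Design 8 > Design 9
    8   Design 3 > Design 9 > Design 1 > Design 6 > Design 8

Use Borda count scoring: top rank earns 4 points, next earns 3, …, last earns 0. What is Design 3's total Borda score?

Borda scores:
  Design 8: 5·2 + 3·1 + 9·1 + 8·0 = 22
  Design 3: 5·1 + 3·3 + 9·2 + 8·4 = 64
  Design 1: 5·4 + 3·2 + 9·3 + 8·2 = 69
  Design 6: 5·3 + 3·0 + 9·4 + 8·1 = 59
  Design 9: 5·0 + 3·4 + 9·0 + 8·3 = 36

64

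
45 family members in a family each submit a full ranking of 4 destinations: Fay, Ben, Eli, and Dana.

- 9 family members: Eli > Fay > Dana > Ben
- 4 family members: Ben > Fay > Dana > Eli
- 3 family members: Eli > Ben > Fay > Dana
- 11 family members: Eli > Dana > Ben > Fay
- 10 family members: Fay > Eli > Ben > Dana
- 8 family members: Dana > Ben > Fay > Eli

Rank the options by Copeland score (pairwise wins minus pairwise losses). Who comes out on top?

Eli

Pairwise results:
  Fay vs Ben: Ben wins 26–19.
  Fay vs Eli: Eli wins 23–22.
  Fay vs Dana: Fay wins 26–19.
  Ben vs Eli: Eli wins 33–12.
  Ben vs Dana: Dana wins 28–17.
  Eli vs Dana: Eli wins 33–12.
Copeland scores (wins − losses):
  Fay: 1 − 2 = -1
  Ben: 1 − 2 = -1
  Eli: 3 − 0 = 3
  Dana: 1 − 2 = -1
Eli has the best Copeland score.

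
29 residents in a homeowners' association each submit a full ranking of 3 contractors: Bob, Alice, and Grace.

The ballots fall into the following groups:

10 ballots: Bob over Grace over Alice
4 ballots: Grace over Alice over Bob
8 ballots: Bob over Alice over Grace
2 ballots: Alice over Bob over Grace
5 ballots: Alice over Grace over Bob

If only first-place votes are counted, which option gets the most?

Bob

First-place vote totals:
  Bob: 18
  Alice: 7
  Grace: 4
Bob has the most first-place votes.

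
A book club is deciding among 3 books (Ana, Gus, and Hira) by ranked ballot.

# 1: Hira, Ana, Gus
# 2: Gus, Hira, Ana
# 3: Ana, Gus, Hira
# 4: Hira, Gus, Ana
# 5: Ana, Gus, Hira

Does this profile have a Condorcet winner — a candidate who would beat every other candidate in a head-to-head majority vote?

Head-to-head results (5 voters total):
Ana vs Gus: Ana wins 3–2.
Ana vs Hira: Hira wins 3–2.
Gus vs Hira: Gus wins 3–2.
No candidate beats all others: Ana beats Gus beats Hira beats Ana, a majority cycle.

No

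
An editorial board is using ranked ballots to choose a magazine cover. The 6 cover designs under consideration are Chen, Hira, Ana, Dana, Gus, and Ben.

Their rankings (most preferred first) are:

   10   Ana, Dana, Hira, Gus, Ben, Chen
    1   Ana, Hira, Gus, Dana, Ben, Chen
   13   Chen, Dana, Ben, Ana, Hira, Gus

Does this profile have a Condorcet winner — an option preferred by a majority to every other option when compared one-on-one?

Yes

Head-to-head results (24 voters total):
Chen vs Hira: Chen wins 13–11.
Chen vs Ana: Chen wins 13–11.
Chen vs Dana: Chen wins 13–11.
Chen vs Gus: Chen wins 13–11.
Chen vs Ben: Chen wins 13–11.
Hira vs Ana: Ana wins 24–0.
Hira vs Dana: Dana wins 23–1.
Hira vs Gus: Hira wins 24–0.
Hira vs Ben: Ben wins 13–11.
Ana vs Dana: Dana wins 13–11.
Ana vs Gus: Ana wins 24–0.
Ana vs Ben: Ben wins 13–11.
Dana vs Gus: Dana wins 23–1.
Dana vs Ben: Dana wins 24–0.
Gus vs Ben: Ben wins 13–11.
Chen beats each rival — Hira (13–11), Ana (13–11), Dana (13–11), Gus (13–11), Ben (13–11) — so Chen is the Condorcet winner.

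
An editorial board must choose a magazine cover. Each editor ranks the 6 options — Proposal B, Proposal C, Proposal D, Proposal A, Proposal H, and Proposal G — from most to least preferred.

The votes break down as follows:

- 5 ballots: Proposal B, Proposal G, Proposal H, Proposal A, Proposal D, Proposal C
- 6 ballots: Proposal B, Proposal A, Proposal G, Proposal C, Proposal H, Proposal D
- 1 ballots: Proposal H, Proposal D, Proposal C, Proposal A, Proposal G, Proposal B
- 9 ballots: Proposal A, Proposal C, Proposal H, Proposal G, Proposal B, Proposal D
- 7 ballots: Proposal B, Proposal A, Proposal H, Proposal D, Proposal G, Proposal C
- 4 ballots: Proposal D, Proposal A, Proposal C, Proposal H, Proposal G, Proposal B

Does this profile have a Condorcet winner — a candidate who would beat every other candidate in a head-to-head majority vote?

Head-to-head results (32 voters total):
Proposal B vs Proposal C: Proposal B wins 18–14.
Proposal B vs Proposal D: Proposal B wins 27–5.
Proposal B vs Proposal A: Proposal B wins 18–14.
Proposal B vs Proposal H: Proposal B wins 18–14.
Proposal B vs Proposal G: Proposal B wins 18–14.
Proposal C vs Proposal D: Proposal D wins 17–15.
Proposal C vs Proposal A: Proposal A wins 31–1.
Proposal C vs Proposal H: Proposal C wins 19–13.
Proposal C vs Proposal G: Proposal G wins 18–14.
Proposal D vs Proposal A: Proposal A wins 27–5.
Proposal D vs Proposal H: Proposal H wins 28–4.
Proposal D vs Proposal G: Proposal G wins 20–12.
Proposal A vs Proposal H: Proposal A wins 26–6.
Proposal A vs Proposal G: Proposal A wins 27–5.
Proposal H vs Proposal G: Proposal H wins 21–11.
Proposal B beats each rival — Proposal C (18–14), Proposal D (27–5), Proposal A (18–14), Proposal H (18–14), Proposal G (18–14) — so Proposal B is the Condorcet winner.

Yes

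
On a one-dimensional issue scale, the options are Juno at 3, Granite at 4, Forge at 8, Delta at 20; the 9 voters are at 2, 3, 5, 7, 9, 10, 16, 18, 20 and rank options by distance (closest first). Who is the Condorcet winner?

Forge

With single-peaked preferences on a line, the Condorcet winner is the candidate closest to the median voter.
The median voter (position 9) is closest to Forge at 8.
Check: Forge vs Juno — voters closer to Forge: 6 of 9.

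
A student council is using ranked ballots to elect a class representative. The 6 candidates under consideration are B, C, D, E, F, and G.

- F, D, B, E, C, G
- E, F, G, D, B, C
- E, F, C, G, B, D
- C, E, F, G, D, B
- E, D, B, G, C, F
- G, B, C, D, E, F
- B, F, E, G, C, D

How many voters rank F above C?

Ballots ranking F above C: 4.
Ballots ranking C above F: 3.
So 4 of 7 voters prefer F to C.

4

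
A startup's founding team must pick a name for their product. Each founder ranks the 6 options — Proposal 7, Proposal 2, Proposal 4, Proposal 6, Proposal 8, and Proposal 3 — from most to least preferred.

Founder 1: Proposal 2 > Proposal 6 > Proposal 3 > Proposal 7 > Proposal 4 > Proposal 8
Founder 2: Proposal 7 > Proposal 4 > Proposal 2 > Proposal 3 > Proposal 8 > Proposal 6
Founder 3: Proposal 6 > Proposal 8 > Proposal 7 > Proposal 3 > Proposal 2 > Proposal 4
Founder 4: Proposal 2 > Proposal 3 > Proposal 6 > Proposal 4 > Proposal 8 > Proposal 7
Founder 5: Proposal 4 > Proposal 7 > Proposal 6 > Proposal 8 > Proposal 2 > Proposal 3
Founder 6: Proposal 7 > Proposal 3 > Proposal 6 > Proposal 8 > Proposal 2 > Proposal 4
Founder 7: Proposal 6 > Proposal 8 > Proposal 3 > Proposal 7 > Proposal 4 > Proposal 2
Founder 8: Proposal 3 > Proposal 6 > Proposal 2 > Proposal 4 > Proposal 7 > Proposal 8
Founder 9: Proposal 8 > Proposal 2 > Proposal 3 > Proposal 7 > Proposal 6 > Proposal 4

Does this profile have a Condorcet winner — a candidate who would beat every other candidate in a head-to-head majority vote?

No

Head-to-head results (9 voters total):
Proposal 7 vs Proposal 2: Proposal 7 wins 5–4.
Proposal 7 vs Proposal 4: Proposal 7 wins 6–3.
Proposal 7 vs Proposal 6: Proposal 6 wins 5–4.
Proposal 7 vs Proposal 8: Proposal 7 wins 5–4.
Proposal 7 vs Proposal 3: Proposal 3 wins 5–4.
Proposal 2 vs Proposal 4: Proposal 2 wins 6–3.
Proposal 2 vs Proposal 6: Proposal 6 wins 5–4.
Proposal 2 vs Proposal 8: Proposal 8 wins 5–4.
Proposal 2 vs Proposal 3: Proposal 2 wins 5–4.
Proposal 4 vs Proposal 6: Proposal 6 wins 7–2.
Proposal 4 vs Proposal 8: Proposal 4 wins 5–4.
Proposal 4 vs Proposal 3: Proposal 3 wins 7–2.
Proposal 6 vs Proposal 8: Proposal 6 wins 7–2.
Proposal 6 vs Proposal 3: Proposal 3 wins 5–4.
Proposal 8 vs Proposal 3: Proposal 3 wins 5–4.
No candidate beats all others: Proposal 7 beats Proposal 2 beats Proposal 3 beats Proposal 7, a majority cycle.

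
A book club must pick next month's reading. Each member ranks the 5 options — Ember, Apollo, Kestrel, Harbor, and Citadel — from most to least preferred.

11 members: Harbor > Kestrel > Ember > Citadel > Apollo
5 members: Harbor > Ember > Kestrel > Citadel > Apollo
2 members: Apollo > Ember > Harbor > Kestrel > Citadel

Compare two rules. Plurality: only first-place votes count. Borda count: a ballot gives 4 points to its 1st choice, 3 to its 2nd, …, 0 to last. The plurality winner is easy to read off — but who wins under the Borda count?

Harbor

Plurality first-place counts: Ember 0, Apollo 2, Kestrel 0, Harbor 16, Citadel 0 → Harbor.
Borda totals: Ember 43, Apollo 8, Kestrel 45, Harbor 68, Citadel 16 → Harbor.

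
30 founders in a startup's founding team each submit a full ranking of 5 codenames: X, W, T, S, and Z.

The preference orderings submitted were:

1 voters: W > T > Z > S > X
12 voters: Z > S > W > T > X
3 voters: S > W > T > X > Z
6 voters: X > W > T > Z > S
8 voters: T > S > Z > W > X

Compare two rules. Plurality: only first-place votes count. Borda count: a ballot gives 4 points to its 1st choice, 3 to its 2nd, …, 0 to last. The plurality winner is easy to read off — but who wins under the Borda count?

S

Plurality first-place counts: X 6, W 1, T 8, S 3, Z 12 → Z.
Borda totals: X 27, W 63, T 65, S 73, Z 72 → S.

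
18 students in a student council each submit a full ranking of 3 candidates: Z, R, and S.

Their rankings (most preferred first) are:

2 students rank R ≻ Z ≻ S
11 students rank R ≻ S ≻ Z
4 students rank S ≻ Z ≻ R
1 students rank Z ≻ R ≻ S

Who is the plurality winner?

R

First-place vote totals:
  Z: 1
  R: 13
  S: 4
R has the most first-place votes.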